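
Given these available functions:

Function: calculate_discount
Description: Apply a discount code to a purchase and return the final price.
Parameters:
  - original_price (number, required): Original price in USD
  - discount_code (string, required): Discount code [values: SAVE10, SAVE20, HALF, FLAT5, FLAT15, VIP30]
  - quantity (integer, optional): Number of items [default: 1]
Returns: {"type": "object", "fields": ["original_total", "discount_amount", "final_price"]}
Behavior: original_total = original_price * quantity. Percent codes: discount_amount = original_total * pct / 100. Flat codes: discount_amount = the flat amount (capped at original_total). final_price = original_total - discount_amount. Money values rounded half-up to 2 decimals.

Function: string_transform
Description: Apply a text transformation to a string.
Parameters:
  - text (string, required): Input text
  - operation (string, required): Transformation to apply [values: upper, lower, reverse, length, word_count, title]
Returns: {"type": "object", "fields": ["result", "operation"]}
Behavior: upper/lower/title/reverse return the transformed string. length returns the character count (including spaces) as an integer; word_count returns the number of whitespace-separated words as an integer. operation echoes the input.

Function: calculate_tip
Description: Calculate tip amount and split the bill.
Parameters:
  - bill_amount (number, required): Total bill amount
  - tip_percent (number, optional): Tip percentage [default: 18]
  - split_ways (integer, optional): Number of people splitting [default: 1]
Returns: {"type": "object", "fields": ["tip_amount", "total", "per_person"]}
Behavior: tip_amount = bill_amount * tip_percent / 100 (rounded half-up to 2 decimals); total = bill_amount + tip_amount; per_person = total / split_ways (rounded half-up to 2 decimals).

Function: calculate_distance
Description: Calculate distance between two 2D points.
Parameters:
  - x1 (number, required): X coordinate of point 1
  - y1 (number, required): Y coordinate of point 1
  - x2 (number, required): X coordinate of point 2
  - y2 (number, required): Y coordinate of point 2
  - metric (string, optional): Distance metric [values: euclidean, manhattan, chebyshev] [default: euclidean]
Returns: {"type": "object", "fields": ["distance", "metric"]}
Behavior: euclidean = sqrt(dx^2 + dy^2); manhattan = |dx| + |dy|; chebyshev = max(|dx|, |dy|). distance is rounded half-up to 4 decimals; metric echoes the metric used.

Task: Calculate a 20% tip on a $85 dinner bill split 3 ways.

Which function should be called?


The task needs a function whose description is: Calculate tip amount and split the bill.
calculate_tip


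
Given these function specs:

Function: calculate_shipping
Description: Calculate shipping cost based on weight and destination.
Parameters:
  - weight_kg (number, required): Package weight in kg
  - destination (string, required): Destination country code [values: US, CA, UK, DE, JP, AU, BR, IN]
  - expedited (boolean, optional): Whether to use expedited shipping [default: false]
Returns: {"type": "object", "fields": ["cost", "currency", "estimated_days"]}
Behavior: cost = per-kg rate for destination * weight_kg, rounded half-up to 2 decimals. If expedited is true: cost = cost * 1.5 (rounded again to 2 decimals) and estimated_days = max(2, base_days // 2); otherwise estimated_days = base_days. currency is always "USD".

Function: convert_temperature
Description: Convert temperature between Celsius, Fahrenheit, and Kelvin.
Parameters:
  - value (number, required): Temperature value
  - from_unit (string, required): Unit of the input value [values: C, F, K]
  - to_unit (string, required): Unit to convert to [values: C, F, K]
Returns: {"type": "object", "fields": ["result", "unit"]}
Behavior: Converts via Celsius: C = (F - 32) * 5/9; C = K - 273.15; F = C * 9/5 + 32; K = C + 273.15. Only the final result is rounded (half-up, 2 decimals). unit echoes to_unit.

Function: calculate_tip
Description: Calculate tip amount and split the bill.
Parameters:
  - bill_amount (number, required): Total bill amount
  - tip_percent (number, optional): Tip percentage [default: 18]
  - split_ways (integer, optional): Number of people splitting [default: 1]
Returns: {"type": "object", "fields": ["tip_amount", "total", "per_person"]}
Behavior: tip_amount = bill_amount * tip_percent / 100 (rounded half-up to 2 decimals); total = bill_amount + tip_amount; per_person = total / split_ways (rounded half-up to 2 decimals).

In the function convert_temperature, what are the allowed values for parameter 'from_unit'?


The convert_temperature spec declares:
  - from_unit (string, required): Unit of the input value [values: C, F, K]
Allowed values:
C, F, K


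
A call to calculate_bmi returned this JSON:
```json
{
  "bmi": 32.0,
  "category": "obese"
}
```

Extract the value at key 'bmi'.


32.0


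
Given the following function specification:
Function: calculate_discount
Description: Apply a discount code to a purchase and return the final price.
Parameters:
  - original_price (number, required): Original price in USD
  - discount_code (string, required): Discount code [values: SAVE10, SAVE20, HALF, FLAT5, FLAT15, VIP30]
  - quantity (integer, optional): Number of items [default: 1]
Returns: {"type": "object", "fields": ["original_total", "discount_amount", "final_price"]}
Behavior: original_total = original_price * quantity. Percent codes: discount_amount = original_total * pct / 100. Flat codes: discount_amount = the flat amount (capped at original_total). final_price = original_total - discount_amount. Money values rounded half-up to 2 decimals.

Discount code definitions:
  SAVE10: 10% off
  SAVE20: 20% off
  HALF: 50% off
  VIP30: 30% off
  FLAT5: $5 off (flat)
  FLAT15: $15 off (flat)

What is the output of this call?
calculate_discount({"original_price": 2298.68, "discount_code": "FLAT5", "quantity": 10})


original_total = 2298.68 * 10 = 22986.80
FLAT5 = $5 flat: discount_amount = min(5.00, 22986.80) = 5.00
final_price = 22986.80 - 5.00 = 22981.80
Output:
{"original_total": 22986.8, "discount_amount": 5.0, "final_price": 22981.8}


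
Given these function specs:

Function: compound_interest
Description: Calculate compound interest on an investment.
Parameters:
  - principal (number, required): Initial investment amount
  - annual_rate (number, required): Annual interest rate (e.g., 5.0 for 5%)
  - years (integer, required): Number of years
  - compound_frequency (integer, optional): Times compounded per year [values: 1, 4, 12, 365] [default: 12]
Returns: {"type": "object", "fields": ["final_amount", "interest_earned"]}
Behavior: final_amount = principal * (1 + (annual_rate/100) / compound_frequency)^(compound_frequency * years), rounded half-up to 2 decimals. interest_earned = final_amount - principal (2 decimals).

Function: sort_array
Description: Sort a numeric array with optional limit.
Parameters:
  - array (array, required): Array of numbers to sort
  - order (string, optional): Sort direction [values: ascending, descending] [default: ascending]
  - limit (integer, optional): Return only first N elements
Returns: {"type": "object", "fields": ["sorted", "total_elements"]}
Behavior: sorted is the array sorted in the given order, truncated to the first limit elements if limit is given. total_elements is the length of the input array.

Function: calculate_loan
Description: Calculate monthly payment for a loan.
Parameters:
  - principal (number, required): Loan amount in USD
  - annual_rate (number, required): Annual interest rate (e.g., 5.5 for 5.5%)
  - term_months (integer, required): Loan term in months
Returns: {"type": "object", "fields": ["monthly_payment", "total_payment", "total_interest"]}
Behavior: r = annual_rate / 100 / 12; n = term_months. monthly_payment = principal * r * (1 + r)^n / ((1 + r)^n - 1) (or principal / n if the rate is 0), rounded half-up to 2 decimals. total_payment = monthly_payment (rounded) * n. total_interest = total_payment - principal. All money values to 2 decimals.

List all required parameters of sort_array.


Parameters of sort_array and their required/optional flag:
  array: required
  order: optional
  limit: optional
array


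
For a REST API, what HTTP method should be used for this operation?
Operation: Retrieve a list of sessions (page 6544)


GET = read, POST = create, PUT = update/replace, DELETE = remove
This operation is a read.
GET


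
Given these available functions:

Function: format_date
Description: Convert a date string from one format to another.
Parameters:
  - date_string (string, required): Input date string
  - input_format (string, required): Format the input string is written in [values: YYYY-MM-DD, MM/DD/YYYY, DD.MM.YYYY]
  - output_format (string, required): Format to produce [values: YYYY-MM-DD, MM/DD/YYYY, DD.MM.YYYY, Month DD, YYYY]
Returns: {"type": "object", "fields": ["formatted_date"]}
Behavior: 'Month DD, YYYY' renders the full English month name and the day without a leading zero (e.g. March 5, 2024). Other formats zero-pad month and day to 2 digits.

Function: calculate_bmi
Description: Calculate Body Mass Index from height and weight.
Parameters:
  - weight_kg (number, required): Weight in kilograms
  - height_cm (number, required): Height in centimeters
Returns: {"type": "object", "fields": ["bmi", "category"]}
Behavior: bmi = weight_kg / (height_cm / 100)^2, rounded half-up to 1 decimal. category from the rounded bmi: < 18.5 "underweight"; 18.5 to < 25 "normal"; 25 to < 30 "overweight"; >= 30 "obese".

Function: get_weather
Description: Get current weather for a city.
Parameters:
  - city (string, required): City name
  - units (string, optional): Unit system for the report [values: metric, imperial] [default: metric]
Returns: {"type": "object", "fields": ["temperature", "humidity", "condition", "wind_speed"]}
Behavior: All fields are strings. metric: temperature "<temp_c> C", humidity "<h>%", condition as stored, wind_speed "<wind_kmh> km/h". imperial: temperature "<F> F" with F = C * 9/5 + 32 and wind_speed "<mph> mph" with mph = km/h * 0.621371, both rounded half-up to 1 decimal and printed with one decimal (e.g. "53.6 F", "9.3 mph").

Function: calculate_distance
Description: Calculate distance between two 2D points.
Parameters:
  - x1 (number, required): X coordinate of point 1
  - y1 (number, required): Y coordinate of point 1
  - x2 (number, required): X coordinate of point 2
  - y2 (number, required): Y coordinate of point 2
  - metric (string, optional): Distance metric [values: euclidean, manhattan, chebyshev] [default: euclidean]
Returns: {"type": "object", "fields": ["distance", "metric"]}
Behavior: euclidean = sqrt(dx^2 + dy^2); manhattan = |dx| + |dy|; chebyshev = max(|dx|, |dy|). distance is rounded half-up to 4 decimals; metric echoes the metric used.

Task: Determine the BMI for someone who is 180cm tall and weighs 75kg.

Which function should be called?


The task needs a function whose description is: Calculate Body Mass Index from height and weight.
calculate_bmi


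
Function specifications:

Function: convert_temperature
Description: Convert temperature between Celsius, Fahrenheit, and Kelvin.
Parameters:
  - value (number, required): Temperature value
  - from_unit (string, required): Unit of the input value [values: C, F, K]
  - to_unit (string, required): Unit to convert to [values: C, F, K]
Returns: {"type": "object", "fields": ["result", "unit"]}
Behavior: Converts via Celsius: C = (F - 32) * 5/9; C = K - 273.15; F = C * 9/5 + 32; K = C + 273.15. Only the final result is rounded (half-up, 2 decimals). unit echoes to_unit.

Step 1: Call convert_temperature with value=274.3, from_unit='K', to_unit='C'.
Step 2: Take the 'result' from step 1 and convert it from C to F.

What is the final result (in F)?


Step 1: convert_temperature(value=274.3, from_unit=K, to_unit=C)
  To C: 274.3 - 273.15 = 1.15
  Target is C: 1.15
  Round to 2 decimals: 1.15
  -> result = 1.15 C
Step 2: convert_temperature(value=1.15, from_unit=C, to_unit=F)
  Input already in C: 1.15
  To F: 1.15 * 9/5 + 32 = 34.07
  Round to 2 decimals: 34.07
  -> result = 34.07 F
34.07 F


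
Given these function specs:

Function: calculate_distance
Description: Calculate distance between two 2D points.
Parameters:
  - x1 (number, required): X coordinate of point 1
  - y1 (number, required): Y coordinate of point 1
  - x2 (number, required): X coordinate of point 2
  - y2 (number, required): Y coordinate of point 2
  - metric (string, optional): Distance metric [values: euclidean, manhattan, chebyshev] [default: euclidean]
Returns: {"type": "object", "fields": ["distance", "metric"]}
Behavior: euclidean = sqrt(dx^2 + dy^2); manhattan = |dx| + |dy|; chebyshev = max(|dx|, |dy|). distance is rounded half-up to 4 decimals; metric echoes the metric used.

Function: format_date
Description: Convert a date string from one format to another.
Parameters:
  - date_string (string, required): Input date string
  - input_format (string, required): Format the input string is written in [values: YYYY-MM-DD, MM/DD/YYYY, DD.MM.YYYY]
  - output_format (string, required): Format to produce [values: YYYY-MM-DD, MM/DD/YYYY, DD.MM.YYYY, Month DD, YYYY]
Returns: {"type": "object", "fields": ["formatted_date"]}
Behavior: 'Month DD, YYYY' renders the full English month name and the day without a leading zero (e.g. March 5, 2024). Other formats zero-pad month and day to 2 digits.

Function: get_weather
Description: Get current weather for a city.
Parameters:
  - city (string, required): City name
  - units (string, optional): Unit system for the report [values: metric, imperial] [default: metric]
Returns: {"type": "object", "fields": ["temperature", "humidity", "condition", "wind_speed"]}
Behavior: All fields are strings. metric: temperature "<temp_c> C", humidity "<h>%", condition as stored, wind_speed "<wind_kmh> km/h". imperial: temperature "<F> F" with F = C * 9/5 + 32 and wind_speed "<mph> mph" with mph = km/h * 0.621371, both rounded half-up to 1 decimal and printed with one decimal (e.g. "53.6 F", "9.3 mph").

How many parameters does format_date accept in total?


Parameters of format_date: date_string (required), input_format (required), output_format (required)
Total:
3


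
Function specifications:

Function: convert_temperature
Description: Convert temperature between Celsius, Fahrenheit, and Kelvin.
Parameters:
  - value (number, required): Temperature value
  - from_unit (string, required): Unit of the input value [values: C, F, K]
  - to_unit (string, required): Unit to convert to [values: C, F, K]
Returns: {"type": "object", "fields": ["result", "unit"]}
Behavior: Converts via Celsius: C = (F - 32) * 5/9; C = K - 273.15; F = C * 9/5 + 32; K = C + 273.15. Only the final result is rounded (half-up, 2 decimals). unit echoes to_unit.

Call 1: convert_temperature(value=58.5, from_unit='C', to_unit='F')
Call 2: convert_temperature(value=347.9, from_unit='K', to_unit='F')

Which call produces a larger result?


Call 1:
  Input already in C: 58.5
  To F: 58.5 * 9/5 + 32 = 137.3
  Round to 2 decimals: 137.3
  -> 137.3 F
Call 2:
  To C: 347.9 - 273.15 = 74.75
  To F: 74.75 * 9/5 + 32 = 166.55
  Round to 2 decimals: 166.55
  -> 166.55 F
Call 2 (166.55 F)


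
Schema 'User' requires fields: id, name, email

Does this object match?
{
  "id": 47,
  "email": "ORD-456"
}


Checking required fields...
Missing: name
Invalid - missing required field 'name'


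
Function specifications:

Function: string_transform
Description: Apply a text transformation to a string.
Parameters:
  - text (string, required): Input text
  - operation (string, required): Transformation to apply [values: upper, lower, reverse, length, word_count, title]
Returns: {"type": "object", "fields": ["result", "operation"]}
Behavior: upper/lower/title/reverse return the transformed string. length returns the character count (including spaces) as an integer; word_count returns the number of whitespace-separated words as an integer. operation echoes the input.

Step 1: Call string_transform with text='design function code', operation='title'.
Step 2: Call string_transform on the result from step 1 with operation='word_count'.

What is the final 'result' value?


Step 1: string_transform(text='design function code', operation='title')
  -> result = 'Design Function Code'
Step 2: string_transform(text='Design Function Code', operation='word_count')
  words: Design, Function, Code -> 3
  -> result = 3
3


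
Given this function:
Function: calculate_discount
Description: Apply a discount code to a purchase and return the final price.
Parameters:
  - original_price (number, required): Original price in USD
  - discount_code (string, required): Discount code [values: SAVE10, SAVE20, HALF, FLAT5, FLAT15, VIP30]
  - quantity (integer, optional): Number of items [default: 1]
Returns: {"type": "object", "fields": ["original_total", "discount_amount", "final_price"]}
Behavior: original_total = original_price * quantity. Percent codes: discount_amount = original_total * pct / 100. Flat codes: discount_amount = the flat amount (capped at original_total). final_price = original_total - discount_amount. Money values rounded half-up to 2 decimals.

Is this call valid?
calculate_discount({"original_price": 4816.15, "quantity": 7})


Checking required parameters...
Missing required parameter: discount_code
Invalid - missing required parameter 'discount_code'


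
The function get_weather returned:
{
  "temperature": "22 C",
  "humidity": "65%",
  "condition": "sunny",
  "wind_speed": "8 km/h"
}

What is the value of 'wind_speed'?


8 km/h


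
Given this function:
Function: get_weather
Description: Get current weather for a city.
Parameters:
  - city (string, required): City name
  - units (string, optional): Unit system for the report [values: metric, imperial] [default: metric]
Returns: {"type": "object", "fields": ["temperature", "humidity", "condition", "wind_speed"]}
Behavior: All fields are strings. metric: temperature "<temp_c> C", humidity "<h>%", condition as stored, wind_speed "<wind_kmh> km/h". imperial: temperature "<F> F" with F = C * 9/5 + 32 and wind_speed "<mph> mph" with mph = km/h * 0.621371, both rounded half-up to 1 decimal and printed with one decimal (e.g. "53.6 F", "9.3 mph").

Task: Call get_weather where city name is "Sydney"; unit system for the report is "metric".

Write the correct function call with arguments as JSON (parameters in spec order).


Mapping each described value to its parameter name:
  'City name' -> city = "Sydney"
  'Unit system for the report' -> units = "metric"
get_weather({"city": "Sydney", "units": "metric"})


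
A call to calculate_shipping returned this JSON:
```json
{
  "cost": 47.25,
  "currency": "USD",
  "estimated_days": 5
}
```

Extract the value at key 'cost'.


47.25


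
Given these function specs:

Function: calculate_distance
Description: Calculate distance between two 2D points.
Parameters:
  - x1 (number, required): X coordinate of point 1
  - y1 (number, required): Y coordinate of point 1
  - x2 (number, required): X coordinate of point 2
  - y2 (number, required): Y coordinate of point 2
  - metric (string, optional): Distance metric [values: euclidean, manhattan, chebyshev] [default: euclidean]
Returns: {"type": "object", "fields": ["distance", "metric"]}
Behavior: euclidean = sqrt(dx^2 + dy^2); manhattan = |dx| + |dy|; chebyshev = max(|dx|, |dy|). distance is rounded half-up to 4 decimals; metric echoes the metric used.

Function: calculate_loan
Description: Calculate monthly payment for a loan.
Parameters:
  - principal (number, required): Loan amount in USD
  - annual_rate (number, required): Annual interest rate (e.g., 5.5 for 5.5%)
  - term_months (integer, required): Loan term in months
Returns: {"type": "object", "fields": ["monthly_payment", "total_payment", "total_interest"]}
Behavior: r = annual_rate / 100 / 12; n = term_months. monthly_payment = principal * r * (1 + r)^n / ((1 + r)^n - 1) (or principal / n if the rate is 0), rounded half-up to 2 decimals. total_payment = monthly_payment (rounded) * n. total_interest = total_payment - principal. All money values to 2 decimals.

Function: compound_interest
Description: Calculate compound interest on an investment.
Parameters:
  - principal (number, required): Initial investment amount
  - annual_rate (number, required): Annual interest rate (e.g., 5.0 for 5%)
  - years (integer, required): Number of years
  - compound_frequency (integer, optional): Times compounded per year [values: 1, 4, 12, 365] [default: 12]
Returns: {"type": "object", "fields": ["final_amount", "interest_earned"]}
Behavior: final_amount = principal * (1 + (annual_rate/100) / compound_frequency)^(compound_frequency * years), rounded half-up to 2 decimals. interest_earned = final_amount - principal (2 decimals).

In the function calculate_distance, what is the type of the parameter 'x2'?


The calculate_distance spec declares:
  - x2 (number, required): X coordinate of point 2
Type:
number


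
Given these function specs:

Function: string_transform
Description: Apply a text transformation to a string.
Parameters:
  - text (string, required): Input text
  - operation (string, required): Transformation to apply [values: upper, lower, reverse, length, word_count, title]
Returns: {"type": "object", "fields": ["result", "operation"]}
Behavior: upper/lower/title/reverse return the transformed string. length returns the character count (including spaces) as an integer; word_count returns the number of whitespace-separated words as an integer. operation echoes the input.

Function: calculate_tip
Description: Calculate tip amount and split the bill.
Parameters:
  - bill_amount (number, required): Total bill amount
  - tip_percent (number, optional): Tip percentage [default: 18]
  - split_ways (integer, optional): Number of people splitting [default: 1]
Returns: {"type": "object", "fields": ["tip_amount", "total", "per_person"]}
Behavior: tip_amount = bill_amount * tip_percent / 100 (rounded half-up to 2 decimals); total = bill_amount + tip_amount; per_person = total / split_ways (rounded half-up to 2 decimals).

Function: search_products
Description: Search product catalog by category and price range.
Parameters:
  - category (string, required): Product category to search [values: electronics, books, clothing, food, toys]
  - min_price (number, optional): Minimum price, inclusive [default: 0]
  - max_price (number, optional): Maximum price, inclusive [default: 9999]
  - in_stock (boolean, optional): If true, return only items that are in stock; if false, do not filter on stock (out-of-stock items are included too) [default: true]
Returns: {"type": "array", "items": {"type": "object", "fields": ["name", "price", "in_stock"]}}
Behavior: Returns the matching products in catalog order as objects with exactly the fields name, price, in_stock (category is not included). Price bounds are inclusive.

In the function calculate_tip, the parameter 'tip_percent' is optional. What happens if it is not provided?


The calculate_tip spec declares:
  - tip_percent (number, optional): Tip percentage [default: 18]
It defaults to 18


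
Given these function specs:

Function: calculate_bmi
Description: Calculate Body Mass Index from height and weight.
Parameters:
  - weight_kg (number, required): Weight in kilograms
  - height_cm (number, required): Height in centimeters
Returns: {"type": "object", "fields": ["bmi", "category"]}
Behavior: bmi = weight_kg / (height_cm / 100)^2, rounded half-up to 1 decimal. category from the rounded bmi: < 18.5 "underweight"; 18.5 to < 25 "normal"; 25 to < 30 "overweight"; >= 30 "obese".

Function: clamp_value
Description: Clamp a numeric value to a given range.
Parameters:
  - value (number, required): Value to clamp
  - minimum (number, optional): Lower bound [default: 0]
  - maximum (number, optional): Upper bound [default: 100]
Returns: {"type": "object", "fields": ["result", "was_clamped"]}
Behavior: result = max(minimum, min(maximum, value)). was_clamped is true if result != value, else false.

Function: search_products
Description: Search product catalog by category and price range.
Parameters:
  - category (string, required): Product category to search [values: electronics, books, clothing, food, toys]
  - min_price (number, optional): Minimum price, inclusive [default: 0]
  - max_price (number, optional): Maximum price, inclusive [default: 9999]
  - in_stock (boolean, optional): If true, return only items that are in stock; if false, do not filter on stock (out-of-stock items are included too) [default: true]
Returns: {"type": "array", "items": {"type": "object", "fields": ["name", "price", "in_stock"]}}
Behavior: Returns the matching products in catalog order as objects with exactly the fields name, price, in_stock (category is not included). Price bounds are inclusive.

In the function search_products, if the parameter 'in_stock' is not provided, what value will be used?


The search_products spec declares:
  - in_stock (boolean, optional): If true, return only items that are in stock; if false, do not filter on stock (out-of-stock items are included too) [default: true]
Default:
true


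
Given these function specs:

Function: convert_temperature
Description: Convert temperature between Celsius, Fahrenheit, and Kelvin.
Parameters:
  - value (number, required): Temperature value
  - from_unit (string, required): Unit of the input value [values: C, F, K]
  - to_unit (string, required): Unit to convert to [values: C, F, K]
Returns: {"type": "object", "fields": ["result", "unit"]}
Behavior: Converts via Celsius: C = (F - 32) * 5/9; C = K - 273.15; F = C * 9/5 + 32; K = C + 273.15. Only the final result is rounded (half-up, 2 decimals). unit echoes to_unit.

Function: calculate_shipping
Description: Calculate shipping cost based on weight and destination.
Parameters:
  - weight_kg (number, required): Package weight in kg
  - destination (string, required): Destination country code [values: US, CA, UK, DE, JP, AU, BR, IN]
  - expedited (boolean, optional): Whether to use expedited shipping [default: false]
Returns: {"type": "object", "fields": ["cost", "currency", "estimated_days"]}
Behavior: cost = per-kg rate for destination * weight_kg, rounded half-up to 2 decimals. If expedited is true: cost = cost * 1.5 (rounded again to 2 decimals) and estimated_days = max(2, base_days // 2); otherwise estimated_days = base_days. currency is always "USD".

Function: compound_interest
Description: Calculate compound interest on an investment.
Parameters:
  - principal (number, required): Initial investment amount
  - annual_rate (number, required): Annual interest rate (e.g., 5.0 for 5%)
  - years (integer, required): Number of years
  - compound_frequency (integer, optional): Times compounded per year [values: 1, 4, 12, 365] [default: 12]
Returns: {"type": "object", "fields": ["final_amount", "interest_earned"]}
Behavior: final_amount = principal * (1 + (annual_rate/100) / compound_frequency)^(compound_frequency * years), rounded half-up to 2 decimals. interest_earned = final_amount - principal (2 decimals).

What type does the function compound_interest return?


The compound_interest spec declares Returns: {"type": "object", "fields": ["final_amount", "interest_earned"]}
Type:
object


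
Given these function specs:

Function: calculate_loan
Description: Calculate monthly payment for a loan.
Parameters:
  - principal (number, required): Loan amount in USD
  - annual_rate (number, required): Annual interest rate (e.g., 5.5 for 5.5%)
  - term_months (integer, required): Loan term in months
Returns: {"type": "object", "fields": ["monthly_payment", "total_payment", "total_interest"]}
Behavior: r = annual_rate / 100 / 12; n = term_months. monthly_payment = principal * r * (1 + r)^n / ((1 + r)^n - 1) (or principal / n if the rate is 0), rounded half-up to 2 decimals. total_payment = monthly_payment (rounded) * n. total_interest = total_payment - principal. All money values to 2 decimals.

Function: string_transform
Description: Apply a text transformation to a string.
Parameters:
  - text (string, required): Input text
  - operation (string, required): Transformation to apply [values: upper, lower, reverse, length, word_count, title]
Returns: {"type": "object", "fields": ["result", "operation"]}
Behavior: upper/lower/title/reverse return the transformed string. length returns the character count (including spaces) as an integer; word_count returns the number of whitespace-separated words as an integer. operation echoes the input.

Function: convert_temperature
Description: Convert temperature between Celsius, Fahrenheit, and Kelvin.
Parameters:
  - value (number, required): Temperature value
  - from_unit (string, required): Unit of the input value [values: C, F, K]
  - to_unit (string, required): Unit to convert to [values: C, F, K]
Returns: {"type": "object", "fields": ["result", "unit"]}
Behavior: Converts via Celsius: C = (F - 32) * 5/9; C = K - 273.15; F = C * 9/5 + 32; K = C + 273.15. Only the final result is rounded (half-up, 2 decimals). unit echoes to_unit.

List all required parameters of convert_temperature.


Parameters of convert_temperature and their required/optional flag:
  value: required
  from_unit: required
  to_unit: required
from_unit, to_unit, value


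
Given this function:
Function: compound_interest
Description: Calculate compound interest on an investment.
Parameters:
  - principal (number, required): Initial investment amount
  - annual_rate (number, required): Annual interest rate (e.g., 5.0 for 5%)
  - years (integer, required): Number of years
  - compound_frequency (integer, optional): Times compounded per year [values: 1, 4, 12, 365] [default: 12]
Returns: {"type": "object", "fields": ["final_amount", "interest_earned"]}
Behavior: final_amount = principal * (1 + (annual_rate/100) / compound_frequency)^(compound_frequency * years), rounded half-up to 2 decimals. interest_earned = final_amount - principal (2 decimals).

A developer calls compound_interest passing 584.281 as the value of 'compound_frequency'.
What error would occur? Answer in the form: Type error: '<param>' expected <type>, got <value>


Spec: 'compound_frequency' is declared as integer; 584.281 is a non-integer number.
Type error: 'compound_frequency' expected integer, got 584.281


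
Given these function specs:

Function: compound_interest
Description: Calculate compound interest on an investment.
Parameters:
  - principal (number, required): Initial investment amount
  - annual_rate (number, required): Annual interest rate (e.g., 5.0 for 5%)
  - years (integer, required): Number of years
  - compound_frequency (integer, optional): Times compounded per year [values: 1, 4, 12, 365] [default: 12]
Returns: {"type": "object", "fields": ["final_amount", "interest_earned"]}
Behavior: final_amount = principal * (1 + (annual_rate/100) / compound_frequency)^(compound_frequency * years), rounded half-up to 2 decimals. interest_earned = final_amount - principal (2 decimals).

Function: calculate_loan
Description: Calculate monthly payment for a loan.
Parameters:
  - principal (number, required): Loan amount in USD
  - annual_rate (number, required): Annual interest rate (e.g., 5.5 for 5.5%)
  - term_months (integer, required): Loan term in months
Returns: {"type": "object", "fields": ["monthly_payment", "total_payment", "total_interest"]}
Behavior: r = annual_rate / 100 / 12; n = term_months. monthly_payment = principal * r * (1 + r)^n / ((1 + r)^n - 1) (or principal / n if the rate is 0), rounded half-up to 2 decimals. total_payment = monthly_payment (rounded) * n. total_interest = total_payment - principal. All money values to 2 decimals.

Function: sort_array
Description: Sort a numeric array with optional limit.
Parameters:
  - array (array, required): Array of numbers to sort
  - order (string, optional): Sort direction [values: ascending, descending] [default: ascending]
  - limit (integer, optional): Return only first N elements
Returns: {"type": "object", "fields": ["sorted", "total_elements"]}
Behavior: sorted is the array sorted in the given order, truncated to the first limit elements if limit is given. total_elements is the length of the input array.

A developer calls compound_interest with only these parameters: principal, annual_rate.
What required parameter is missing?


Required parameters: principal, annual_rate, years
Provided: principal, annual_rate
Missing: years
years


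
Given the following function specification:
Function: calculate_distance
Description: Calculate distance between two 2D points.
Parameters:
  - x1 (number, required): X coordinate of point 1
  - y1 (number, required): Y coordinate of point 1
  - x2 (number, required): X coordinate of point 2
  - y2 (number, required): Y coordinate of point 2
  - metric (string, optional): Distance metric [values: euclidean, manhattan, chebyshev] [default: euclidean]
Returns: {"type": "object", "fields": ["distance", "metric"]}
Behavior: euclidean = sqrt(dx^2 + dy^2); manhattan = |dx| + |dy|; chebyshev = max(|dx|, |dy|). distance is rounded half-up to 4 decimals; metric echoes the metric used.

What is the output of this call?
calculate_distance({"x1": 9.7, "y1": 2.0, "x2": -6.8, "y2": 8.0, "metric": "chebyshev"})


|dx| = |-6.8 - 9.7| = 16.5; |dy| = |8 - 2| = 6
chebyshev: max(16.5, 6) = 16.5
Round to 4 decimals: 16.5
Output:
{"distance": 16.5, "metric": "chebyshev"}


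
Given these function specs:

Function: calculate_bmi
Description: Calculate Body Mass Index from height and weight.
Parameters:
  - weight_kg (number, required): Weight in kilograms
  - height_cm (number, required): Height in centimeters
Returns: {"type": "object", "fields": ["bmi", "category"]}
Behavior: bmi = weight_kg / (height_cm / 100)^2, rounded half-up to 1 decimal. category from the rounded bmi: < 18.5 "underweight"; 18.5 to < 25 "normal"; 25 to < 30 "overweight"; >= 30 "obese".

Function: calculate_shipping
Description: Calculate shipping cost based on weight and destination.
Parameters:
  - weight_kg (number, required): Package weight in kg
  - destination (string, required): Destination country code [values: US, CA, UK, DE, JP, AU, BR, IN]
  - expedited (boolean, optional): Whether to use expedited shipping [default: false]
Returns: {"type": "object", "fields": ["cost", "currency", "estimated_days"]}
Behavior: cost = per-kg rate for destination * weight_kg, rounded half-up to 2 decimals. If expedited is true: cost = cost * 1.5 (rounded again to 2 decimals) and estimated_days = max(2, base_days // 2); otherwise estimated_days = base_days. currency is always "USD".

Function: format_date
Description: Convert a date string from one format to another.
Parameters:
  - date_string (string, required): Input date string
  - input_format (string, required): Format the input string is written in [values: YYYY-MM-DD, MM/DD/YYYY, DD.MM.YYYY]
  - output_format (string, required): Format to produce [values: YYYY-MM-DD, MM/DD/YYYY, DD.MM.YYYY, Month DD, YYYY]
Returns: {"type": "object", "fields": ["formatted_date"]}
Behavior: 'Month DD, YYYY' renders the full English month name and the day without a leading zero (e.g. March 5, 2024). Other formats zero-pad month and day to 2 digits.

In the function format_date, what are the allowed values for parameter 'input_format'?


The format_date spec declares:
  - input_format (string, required): Format the input string is written in [values: YYYY-MM-DD, MM/DD/YYYY, DD.MM.YYYY]
Allowed values:
YYYY-MM-DD, MM/DD/YYYY, DD.MM.YYYY


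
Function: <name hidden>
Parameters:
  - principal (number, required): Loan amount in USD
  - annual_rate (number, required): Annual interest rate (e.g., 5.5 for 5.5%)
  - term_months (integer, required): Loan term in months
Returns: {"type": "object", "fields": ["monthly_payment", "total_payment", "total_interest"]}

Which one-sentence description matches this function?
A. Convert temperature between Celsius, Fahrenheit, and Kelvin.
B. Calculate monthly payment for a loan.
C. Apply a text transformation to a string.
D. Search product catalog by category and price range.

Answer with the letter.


Parameters principal, annual_rate, term_months and return ["monthly_payment", "total_payment", "total_interest"] fit: Calculate monthly payment for a loan.
B


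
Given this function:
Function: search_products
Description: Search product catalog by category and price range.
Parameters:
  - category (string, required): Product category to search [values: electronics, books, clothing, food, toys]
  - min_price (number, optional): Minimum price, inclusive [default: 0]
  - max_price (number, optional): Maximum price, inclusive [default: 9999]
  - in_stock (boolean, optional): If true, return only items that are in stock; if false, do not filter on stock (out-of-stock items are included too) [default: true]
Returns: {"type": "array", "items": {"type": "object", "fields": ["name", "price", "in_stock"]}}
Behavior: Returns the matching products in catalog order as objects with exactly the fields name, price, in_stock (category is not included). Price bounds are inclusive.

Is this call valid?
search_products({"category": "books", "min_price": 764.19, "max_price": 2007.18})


Checking all required parameters present and types match... All valid.
Valid


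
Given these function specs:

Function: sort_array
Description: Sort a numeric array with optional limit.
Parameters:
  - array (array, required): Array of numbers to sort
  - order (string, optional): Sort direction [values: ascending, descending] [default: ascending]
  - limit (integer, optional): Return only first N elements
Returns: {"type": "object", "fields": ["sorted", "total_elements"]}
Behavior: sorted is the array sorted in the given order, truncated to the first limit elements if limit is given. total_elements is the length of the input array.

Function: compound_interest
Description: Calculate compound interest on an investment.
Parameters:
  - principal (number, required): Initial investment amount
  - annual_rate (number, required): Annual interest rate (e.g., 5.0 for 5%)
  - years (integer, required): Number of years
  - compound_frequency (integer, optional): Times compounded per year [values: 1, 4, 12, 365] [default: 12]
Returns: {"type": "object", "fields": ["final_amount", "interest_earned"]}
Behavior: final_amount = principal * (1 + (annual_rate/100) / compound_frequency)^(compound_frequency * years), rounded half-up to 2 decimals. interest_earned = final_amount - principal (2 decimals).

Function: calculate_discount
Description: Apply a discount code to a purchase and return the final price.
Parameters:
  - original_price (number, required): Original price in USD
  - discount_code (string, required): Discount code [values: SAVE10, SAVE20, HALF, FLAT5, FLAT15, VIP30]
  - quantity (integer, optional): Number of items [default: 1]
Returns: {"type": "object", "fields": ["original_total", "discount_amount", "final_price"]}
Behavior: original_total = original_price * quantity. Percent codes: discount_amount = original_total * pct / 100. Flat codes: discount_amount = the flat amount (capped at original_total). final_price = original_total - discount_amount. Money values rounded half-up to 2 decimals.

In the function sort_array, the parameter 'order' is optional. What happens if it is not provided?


The sort_array spec declares:
  - order (string, optional): Sort direction [values: ascending, descending] [default: ascending]
It defaults to ascending


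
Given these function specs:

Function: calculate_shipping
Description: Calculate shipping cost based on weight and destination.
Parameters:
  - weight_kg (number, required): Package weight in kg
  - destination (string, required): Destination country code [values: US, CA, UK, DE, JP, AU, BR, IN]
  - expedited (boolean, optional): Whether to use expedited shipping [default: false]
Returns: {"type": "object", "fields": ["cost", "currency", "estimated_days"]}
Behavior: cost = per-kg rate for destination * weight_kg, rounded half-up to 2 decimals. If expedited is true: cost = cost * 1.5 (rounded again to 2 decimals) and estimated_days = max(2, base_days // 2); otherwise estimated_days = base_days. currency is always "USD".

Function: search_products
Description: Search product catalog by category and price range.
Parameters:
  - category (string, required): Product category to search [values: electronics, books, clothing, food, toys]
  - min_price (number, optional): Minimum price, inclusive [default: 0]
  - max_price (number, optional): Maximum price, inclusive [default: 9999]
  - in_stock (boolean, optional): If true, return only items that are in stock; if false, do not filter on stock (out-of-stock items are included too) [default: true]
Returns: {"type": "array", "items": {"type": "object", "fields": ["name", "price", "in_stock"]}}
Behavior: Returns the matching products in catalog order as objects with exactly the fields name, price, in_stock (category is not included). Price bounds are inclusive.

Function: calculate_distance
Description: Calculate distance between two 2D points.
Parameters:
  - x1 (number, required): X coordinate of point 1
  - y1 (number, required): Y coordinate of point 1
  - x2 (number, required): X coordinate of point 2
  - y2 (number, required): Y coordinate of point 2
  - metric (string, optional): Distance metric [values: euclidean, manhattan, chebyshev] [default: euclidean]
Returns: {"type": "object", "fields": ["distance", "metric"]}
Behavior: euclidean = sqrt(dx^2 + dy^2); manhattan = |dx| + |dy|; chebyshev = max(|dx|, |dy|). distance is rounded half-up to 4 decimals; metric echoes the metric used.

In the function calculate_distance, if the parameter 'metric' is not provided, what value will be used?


The calculate_distance spec declares:
  - metric (string, optional): Distance metric [values: euclidean, manhattan, chebyshev] [default: euclidean]
Default:
euclidean
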